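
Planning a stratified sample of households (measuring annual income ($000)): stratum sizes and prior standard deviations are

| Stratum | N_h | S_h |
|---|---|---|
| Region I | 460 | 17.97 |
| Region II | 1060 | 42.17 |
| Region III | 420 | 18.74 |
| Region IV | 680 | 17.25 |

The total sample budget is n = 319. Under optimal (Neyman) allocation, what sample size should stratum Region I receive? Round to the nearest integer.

Neyman allocation: n_h = n · N_h S_h / Σ N_i S_i, with n = 319.
  stratum Region I: N_h·S_h = 460·17.97 = 8266.20
  stratum Region II: N_h·S_h = 1060·42.17 = 44700.20
  stratum Region III: N_h·S_h = 420·18.74 = 7870.80
  stratum Region IV: N_h·S_h = 680·17.25 = 11730.00
Σ N_h S_h = 72567.20
n for stratum Region I = 319·8266.20/72567.20 = 36.338 → 36

36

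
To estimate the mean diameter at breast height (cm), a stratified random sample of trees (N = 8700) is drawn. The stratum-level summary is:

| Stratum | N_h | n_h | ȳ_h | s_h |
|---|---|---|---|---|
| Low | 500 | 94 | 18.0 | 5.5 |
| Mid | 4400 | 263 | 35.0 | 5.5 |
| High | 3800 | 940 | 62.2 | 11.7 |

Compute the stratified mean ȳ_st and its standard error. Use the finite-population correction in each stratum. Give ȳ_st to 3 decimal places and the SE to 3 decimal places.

ȳ_st = Σ W_h ȳ_h = (500·18.0 + 4400·35.0 + 3800·62.2)/8700 = 45.90345
V̂(ȳ_st) = Σ W_h² (1 − n_h/N_h) s_h²/n_h, with W_h = N_h/N and N = 8700:
  stratum Low: (500/8700)²·(1 − 94/500)·5.5²/94 = 0.000863088
  stratum Mid: (4400/8700)²·(1 − 263/4400)·5.5²/263 = 0.0276611
  stratum High: (3800/8700)²·(1 − 940/3800)·11.7²/940 = 0.02091
V̂(ȳ_st) = 0.0494342
SE(ȳ_st) = √0.0494342 = 0.222338

ȳ_st ≈ 45.903, SE ≈ 0.222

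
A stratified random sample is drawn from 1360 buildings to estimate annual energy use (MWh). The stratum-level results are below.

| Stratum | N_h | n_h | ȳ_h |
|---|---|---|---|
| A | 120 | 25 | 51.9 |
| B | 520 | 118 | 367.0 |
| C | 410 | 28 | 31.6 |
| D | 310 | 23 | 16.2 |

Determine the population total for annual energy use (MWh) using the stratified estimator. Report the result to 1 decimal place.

τ̂_st ≈ 215046.0

τ̂_st = Σ N_h ȳ_h = 120·51.9 + 520·367.0 + 410·31.6 + 310·16.2 = 215046.0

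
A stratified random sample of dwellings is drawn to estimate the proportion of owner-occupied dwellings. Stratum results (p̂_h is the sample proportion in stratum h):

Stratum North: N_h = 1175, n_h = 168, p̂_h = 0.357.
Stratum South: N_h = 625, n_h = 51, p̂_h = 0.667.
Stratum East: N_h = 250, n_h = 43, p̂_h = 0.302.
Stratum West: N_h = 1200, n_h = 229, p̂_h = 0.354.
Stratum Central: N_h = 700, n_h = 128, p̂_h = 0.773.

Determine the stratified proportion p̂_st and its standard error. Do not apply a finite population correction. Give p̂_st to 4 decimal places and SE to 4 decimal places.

N = 3950; stratum weights W_h = N_h/N.
p̂_st = Σ W_h p̂_h = (1175·0.357 + 625·0.667 + 250·0.302 + 1200·0.354 + 700·0.773)/3950 = 0.47538
V̂(p̂_st) = Σ W_h² p̂_h(1−p̂_h)/(n_h−1):
  stratum North: (1175/3950)²·0.357·0.643/167 = 0.000121631
  stratum South: (625/3950)²·0.667·0.333/50 = 0.000111216
  stratum East: (250/3950)²·0.302·0.698/42 = 2.01048e-05
  stratum West: (1200/3950)²·0.354·0.646/228 = 9.25698e-05
  stratum Central: (700/3950)²·0.773·0.227/127 = 4.33914e-05
V̂(p̂_st) = 0.000388913; SE = √V̂ = 0.0197209

p̂_st ≈ 0.4754, SE ≈ 0.0197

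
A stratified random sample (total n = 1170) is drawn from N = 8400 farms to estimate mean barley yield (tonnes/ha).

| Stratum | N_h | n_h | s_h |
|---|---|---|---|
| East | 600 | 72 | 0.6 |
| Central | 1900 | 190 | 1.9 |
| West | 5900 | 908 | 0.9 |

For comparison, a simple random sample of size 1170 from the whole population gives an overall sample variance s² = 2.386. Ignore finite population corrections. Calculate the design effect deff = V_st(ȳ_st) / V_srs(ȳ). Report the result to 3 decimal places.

V̂(ȳ_st) = Σ W_h² s_h²/n_h, with W_h = N_h/N and N = 8400:
  stratum East: (600/8400)²·0.6²/72 = 2.55102e-05
  stratum Central: (1900/8400)²·1.9²/190 = 0.00097208
  stratum West: (5900/8400)²·0.9²/908 = 0.000440093
V_st = 0.00143768
V_srs = s²/n = 2.386/1170 = 0.00203932
deff = V_st / V_srs = 0.00143768/0.00203932 = 0.7050

deff ≈ 0.705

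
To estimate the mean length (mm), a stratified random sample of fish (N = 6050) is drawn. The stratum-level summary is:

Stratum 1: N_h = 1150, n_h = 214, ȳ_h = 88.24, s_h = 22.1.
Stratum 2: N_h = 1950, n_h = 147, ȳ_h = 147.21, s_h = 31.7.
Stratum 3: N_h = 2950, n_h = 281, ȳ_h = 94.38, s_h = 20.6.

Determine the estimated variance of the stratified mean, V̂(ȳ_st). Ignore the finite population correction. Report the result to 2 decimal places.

V̂(ȳ_st) = Σ W_h² s_h²/n_h, with W_h = N_h/N and N = 6050:
  stratum 1: (1150/6050)²·22.1²/214 = 0.0824623
  stratum 2: (1950/6050)²·31.7²/147 = 0.710166
  stratum 3: (2950/6050)²·20.6²/281 = 0.359055
V̂(ȳ_st) = 1.15168

V̂(ȳ_st) ≈ 1.15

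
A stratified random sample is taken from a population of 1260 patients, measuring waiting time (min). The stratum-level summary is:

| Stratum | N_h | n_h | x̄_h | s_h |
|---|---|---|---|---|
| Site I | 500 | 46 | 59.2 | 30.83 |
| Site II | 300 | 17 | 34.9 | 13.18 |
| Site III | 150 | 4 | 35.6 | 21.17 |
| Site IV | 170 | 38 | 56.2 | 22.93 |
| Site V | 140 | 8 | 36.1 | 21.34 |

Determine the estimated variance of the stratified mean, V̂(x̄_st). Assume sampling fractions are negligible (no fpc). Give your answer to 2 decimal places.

V̂(x̄_st) ≈ 6.38

V̂(x̄_st) = Σ W_h² s_h²/n_h, with W_h = N_h/N and N = 1260:
  stratum Site I: (500/1260)²·30.83²/46 = 3.25378
  stratum Site II: (300/1260)²·13.18²/17 = 0.579273
  stratum Site III: (150/1260)²·21.17²/4 = 1.5879
  stratum Site IV: (170/1260)²·22.93²/38 = 0.251873
  stratum Site V: (140/1260)²·21.34²/8 = 0.702771
V̂(x̄_st) = 6.3756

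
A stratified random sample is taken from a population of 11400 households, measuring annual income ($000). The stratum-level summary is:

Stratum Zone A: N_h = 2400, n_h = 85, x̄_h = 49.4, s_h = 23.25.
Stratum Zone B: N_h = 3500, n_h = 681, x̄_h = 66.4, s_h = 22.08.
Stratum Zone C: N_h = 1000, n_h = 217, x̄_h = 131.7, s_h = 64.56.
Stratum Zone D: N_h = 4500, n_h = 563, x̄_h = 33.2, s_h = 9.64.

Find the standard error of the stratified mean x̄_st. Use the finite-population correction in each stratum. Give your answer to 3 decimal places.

SE(x̄_st) ≈ 0.682

V̂(x̄_st) = Σ W_h² (1 − n_h/N_h) s_h²/n_h, with W_h = N_h/N and N = 11400:
  stratum Zone A: (2400/11400)²·(1 − 85/2400)·23.25²/85 = 0.271881
  stratum Zone B: (3500/11400)²·(1 − 681/3500)·22.08²/681 = 0.0543506
  stratum Zone C: (1000/11400)²·(1 − 217/1000)·64.56²/217 = 0.115723
  stratum Zone D: (4500/11400)²·(1 − 563/4500)·9.64²/563 = 0.0225016
V̂(x̄_st) = 0.464457
SE(x̄_st) = √0.464457 = 0.681511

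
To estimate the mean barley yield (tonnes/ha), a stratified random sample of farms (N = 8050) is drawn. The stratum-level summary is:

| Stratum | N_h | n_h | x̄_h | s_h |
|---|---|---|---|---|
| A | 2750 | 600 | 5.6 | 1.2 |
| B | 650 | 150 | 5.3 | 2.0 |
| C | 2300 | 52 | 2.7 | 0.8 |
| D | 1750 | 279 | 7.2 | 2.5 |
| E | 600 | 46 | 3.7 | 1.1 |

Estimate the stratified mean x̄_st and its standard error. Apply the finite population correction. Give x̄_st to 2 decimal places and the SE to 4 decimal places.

x̄_st = Σ W_h x̄_h = (2750·5.6 + 650·5.3 + 2300·2.7 + 1750·7.2 + 600·3.7)/8050 = 4.95342
V̂(x̄_st) = Σ W_h² (1 − n_h/N_h) s_h²/n_h, with W_h = N_h/N and N = 8050:
  stratum A: (2750/8050)²·(1 − 600/2750)·1.2²/600 = 0.000218973
  stratum B: (650/8050)²·(1 − 150/650)·2.0²/150 = 0.00013374
  stratum C: (2300/8050)²·(1 − 52/2300)·0.8²/52 = 0.000981994
  stratum D: (1750/8050)²·(1 − 279/1750)·2.5²/279 = 0.000889887
  stratum E: (600/8050)²·(1 − 46/600)·1.1²/46 = 0.000134926
V̂(x̄_st) = 0.00235952
SE(x̄_st) = √0.00235952 = 0.0485749

x̄_st ≈ 4.95, SE ≈ 0.0486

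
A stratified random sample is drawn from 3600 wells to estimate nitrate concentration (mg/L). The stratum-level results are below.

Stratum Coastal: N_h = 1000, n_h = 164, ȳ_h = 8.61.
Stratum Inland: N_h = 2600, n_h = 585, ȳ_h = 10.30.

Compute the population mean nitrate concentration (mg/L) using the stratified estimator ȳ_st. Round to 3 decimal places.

N = Σ N_h = 3600. Stratum weights W_h = N_h/N.
ȳ_st = (1000·8.61 + 2600·10.30) / 3600 = 9.83056

ȳ_st ≈ 9.831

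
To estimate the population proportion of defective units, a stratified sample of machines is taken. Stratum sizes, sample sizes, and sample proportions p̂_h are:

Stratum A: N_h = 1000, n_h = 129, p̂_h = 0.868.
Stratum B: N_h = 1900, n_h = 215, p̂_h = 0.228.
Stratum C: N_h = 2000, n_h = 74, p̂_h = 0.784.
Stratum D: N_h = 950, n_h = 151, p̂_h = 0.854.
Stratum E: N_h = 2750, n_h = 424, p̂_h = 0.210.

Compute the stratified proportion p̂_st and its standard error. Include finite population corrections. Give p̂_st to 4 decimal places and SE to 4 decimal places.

N = 8600; stratum weights W_h = N_h/N.
p̂_st = Σ W_h p̂_h = (1000·0.868 + 1900·0.228 + 2000·0.784 + 950·0.854 + 2750·0.210)/8600 = 0.49512
V̂(p̂_st) = Σ W_h² (1 − n_h/N_h) p̂_h(1−p̂_h)/(n_h−1):
  stratum A: (1000/8600)²·(1 − 129/1000)·0.868·0.132/128 = 1.05416e-05
  stratum B: (1900/8600)²·(1 − 215/1900)·0.228·0.772/214 = 3.56037e-05
  stratum C: (2000/8600)²·(1 − 74/2000)·0.784·0.216/73 = 0.000120819
  stratum D: (950/8600)²·(1 − 151/950)·0.854·0.146/150 = 8.53086e-06
  stratum E: (2750/8600)²·(1 − 424/2750)·0.210·0.790/423 = 3.39197e-05
V̂(p̂_st) = 0.000209415; SE = √V̂ = 0.0144712

p̂_st ≈ 0.4951, SE ≈ 0.0145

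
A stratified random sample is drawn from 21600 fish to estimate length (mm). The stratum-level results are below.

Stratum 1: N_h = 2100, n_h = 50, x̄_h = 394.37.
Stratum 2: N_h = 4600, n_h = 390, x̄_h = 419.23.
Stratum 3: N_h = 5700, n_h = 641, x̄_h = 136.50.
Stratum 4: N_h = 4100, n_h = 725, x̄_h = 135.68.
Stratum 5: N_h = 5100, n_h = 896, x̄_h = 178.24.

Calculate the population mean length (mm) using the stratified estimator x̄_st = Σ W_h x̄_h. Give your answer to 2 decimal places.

N = Σ N_h = 21600. Stratum weights W_h = N_h/N.
x̄_st = (2100·394.37 + 4600·419.23 + 5700·136.50 + 4100·135.68 + 5100·178.24) / 21600 = 231.4813

x̄_st ≈ 231.48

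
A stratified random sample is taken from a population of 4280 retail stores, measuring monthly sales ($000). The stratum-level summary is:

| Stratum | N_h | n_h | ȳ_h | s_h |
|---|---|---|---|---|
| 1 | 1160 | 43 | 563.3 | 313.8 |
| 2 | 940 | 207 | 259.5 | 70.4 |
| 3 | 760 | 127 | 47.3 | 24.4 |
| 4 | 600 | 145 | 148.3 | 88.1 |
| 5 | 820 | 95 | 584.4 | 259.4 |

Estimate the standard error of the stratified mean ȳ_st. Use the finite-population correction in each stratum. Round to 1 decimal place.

SE(ȳ_st) ≈ 13.7

V̂(ȳ_st) = Σ W_h² (1 − n_h/N_h) s_h²/n_h, with W_h = N_h/N and N = 4280:
  stratum 1: (1160/4280)²·(1 − 43/1160)·313.8²/43 = 161.98
  stratum 2: (940/4280)²·(1 − 207/940)·70.4²/207 = 0.900574
  stratum 3: (760/4280)²·(1 − 127/760)·24.4²/127 = 0.123114
  stratum 4: (600/4280)²·(1 − 145/600)·88.1²/145 = 0.797736
  stratum 5: (820/4280)²·(1 − 95/820)·259.4²/95 = 22.9869
V̂(ȳ_st) = 186.788
SE(ȳ_st) = √186.788 = 13.667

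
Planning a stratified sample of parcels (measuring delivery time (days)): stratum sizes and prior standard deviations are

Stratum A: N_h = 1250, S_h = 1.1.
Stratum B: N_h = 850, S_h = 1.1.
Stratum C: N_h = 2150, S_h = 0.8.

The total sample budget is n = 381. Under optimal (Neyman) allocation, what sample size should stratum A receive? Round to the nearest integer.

Neyman allocation: n_h = n · N_h S_h / Σ N_i S_i, with n = 381.
  stratum A: N_h·S_h = 1250·1.1 = 1375.00
  stratum B: N_h·S_h = 850·1.1 = 935.00
  stratum C: N_h·S_h = 2150·0.8 = 1720.00
Σ N_h S_h = 4030.00
n for stratum A = 381·1375.00/4030.00 = 129.994 → 130

130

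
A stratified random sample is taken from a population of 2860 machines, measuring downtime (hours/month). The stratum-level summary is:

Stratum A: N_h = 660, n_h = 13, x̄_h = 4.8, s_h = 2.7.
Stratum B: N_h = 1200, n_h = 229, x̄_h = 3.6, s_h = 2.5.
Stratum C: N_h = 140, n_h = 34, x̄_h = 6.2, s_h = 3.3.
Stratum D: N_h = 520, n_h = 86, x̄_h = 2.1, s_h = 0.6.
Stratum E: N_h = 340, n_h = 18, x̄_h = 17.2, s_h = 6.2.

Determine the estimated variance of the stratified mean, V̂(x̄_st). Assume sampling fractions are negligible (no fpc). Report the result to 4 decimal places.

V̂(x̄_st) ≈ 0.0658

V̂(x̄_st) = Σ W_h² s_h²/n_h, with W_h = N_h/N and N = 2860:
  stratum A: (660/2860)²·2.7²/13 = 0.0298635
  stratum B: (1200/2860)²·2.5²/229 = 0.0048048
  stratum C: (140/2860)²·3.3²/34 = 0.00076749
  stratum D: (520/2860)²·0.6²/86 = 0.000138382
  stratum E: (340/2860)²·6.2²/18 = 0.0301812
V̂(x̄_st) = 0.0657553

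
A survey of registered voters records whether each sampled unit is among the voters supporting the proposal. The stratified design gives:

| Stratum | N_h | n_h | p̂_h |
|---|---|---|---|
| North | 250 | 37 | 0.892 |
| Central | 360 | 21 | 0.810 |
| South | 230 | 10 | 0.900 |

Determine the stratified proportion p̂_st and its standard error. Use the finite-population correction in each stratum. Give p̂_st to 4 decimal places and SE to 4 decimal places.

N = 840; stratum weights W_h = N_h/N.
p̂_st = Σ W_h p̂_h = (250·0.892 + 360·0.810 + 230·0.900)/840 = 0.85905
V̂(p̂_st) = Σ W_h² (1 − n_h/N_h) p̂_h(1−p̂_h)/(n_h−1):
  stratum North: (250/840)²·(1 − 37/250)·0.892·0.108/36 = 0.000201952
  stratum Central: (360/840)²·(1 − 21/360)·0.810·0.190/20 = 0.00133092
  stratum South: (230/840)²·(1 − 10/230)·0.900·0.100/9 = 0.00071712
V̂(p̂_st) = 0.00224999; SE = √V̂ = 0.0474341

p̂_st ≈ 0.8590, SE ≈ 0.0474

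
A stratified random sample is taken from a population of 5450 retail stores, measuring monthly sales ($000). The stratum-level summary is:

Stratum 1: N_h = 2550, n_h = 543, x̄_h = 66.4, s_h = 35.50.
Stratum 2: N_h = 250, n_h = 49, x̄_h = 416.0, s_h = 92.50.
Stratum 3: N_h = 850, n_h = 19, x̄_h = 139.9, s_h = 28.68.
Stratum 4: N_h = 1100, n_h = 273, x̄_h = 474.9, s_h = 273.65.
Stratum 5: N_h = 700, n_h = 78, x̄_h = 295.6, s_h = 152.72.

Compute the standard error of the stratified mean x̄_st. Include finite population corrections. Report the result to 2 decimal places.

V̂(x̄_st) = Σ W_h² (1 − n_h/N_h) s_h²/n_h, with W_h = N_h/N and N = 5450:
  stratum 1: (2550/5450)²·(1 − 543/2550)·35.50²/543 = 0.3999
  stratum 2: (250/5450)²·(1 − 49/250)·92.50²/49 = 0.295414
  stratum 3: (850/5450)²·(1 − 19/850)·28.68²/19 = 1.02951
  stratum 4: (1100/5450)²·(1 − 273/1100)·273.65²/273 = 8.40105
  stratum 5: (700/5450)²·(1 − 78/700)·152.72²/78 = 4.38321
V̂(x̄_st) = 14.5091
SE(x̄_st) = √14.5091 = 3.80908

SE(x̄_st) ≈ 3.81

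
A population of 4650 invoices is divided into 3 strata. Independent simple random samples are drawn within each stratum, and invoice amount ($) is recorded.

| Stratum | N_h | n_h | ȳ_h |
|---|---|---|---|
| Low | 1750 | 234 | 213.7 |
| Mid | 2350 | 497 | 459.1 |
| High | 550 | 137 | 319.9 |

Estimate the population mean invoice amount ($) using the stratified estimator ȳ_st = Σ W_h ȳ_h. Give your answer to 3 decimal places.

ȳ_st ≈ 350.281

N = Σ N_h = 4650. Stratum weights W_h = N_h/N.
ȳ_st = (1750·213.7 + 2350·459.1 + 550·319.9) / 4650 = 350.28065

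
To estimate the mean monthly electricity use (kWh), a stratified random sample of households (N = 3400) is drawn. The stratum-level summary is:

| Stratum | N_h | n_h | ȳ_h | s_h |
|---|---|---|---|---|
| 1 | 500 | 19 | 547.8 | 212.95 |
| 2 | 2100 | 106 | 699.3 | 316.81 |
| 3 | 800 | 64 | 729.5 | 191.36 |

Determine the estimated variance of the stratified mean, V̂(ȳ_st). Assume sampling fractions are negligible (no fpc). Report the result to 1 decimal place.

V̂(ȳ_st) = Σ W_h² s_h²/n_h, with W_h = N_h/N and N = 3400:
  stratum 1: (500/3400)²·212.95²/19 = 51.6159
  stratum 2: (2100/3400)²·316.81²/106 = 361.221
  stratum 3: (800/3400)²·191.36²/64 = 31.677
V̂(ȳ_st) = 444.514

V̂(ȳ_st) ≈ 444.5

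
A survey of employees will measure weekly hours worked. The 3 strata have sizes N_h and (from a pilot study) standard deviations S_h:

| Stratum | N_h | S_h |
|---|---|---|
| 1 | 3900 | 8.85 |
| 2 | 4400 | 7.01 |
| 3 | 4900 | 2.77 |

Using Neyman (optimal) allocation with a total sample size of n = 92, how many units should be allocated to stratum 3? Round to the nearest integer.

Neyman allocation: n_h = n · N_h S_h / Σ N_i S_i, with n = 92.
  stratum 1: N_h·S_h = 3900·8.85 = 34515.00
  stratum 2: N_h·S_h = 4400·7.01 = 30844.00
  stratum 3: N_h·S_h = 4900·2.77 = 13573.00
Σ N_h S_h = 78932.00
n for stratum 3 = 92·13573.00/78932.00 = 15.820 → 16

16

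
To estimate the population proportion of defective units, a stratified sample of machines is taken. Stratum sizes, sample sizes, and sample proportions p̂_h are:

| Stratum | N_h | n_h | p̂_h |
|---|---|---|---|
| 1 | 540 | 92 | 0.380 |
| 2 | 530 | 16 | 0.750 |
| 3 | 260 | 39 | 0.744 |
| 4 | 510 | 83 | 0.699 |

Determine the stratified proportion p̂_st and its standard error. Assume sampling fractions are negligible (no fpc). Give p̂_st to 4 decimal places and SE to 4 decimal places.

p̂_st ≈ 0.6264, SE ≈ 0.0395

N = 1840; stratum weights W_h = N_h/N.
p̂_st = Σ W_h p̂_h = (540·0.380 + 530·0.750 + 260·0.744 + 510·0.699)/1840 = 0.62643
V̂(p̂_st) = Σ W_h² p̂_h(1−p̂_h)/(n_h−1):
  stratum 1: (540/1840)²·0.380·0.620/91 = 0.00022299
  stratum 2: (530/1840)²·0.750·0.250/15 = 0.00103711
  stratum 3: (260/1840)²·0.744·0.256/38 = 0.000100078
  stratum 4: (510/1840)²·0.699·0.301/82 = 0.000197122
V̂(p̂_st) = 0.0015573; SE = √V̂ = 0.0394627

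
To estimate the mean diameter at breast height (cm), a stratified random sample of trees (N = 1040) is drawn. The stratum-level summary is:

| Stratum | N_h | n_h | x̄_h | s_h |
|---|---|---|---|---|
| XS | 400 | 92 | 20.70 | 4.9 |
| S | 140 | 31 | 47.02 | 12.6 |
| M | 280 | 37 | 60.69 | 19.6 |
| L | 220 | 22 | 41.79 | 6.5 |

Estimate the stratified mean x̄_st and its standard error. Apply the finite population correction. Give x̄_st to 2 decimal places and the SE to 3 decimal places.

x̄_st = Σ W_h x̄_h = (400·20.70 + 140·47.02 + 280·60.69 + 220·41.79)/1040 = 39.47096
V̂(x̄_st) = Σ W_h² (1 − n_h/N_h) s_h²/n_h, with W_h = N_h/N and N = 1040:
  stratum XS: (400/1040)²·(1 − 92/400)·4.9²/92 = 0.0297268
  stratum S: (140/1040)²·(1 − 31/140)·12.6²/31 = 0.0722549
  stratum M: (280/1040)²·(1 − 37/280)·19.6²/37 = 0.653143
  stratum L: (220/1040)²·(1 − 22/220)·6.5²/22 = 0.0773438
V̂(x̄_st) = 0.832468
SE(x̄_st) = √0.832468 = 0.912397

x̄_st ≈ 39.47, SE ≈ 0.912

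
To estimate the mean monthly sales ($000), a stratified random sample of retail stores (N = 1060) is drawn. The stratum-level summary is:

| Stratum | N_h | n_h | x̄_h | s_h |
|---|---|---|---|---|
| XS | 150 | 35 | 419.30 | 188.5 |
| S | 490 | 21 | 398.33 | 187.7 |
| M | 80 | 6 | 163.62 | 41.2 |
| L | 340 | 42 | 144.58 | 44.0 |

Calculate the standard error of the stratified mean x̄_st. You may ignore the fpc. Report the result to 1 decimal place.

SE(x̄_st) ≈ 19.6

V̂(x̄_st) = Σ W_h² s_h²/n_h, with W_h = N_h/N and N = 1060:
  stratum XS: (150/1060)²·188.5²/35 = 20.3294
  stratum S: (490/1060)²·187.7²/21 = 358.5
  stratum M: (80/1060)²·41.2²/6 = 1.61143
  stratum L: (340/1060)²·44.0²/42 = 4.74244
V̂(x̄_st) = 385.184
SE(x̄_st) = √385.184 = 19.6261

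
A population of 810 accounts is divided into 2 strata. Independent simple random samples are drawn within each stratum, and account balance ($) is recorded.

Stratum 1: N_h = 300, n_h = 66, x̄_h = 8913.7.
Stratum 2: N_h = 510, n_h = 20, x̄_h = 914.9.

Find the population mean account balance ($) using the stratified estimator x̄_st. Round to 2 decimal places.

x̄_st ≈ 3877.42

N = Σ N_h = 810. Stratum weights W_h = N_h/N.
x̄_st = (300·8913.7 + 510·914.9) / 810 = 3877.4185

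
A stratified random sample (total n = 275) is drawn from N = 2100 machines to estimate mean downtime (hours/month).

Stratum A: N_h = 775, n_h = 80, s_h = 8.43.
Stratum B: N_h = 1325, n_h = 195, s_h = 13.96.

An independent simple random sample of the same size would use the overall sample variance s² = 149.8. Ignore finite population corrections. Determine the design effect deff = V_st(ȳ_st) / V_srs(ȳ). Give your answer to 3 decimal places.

V̂(ȳ_st) = Σ W_h² s_h²/n_h, with W_h = N_h/N and N = 2100:
  stratum A: (775/2100)²·8.43²/80 = 0.120985
  stratum B: (1325/2100)²·13.96²/195 = 0.397859
V_st = 0.518844
V_srs = s²/n = 149.8/275 = 0.544727
deff = V_st / V_srs = 0.518844/0.544727 = 0.9525

deff ≈ 0.952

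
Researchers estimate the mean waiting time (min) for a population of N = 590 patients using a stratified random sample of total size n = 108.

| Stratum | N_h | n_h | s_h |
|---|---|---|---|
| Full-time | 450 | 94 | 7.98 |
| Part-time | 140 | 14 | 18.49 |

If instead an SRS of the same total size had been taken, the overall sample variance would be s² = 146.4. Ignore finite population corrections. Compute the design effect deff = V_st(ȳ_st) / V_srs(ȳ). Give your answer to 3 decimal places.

V̂(ȳ_st) = Σ W_h² s_h²/n_h, with W_h = N_h/N and N = 590:
  stratum Full-time: (450/590)²·7.98²/94 = 0.394093
  stratum Part-time: (140/590)²·18.49²/14 = 1.37498
V_st = 1.76908
V_srs = s²/n = 146.4/108 = 1.35556
deff = V_st / V_srs = 1.76908/1.35556 = 1.3051

deff ≈ 1.305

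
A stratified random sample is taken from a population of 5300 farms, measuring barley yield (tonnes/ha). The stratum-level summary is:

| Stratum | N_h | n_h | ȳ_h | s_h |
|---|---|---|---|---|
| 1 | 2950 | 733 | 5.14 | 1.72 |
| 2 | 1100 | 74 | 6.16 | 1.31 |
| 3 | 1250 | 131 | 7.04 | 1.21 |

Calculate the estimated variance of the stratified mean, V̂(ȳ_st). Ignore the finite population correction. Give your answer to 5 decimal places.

V̂(ȳ_st) = Σ W_h² s_h²/n_h, with W_h = N_h/N and N = 5300:
  stratum 1: (2950/5300)²·1.72²/733 = 0.00125039
  stratum 2: (1100/5300)²·1.31²/74 = 0.000998952
  stratum 3: (1250/5300)²·1.21²/131 = 0.000621681
V̂(ȳ_st) = 0.00287102

V̂(ȳ_st) ≈ 0.00287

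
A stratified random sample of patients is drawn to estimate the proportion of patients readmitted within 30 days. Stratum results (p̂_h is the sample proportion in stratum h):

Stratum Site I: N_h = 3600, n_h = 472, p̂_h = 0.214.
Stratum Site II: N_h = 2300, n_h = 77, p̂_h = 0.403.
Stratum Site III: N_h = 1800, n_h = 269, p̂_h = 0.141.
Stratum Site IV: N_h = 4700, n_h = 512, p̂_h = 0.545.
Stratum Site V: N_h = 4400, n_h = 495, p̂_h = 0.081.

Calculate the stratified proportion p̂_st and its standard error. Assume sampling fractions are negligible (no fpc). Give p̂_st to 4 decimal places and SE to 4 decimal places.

N = 16800; stratum weights W_h = N_h/N.
p̂_st = Σ W_h p̂_h = (3600·0.214 + 2300·0.403 + 1800·0.141 + 4700·0.545 + 4400·0.081)/16800 = 0.28982
V̂(p̂_st) = Σ W_h² p̂_h(1−p̂_h)/(n_h−1):
  stratum Site I: (3600/16800)²·0.214·0.786/471 = 1.63984e-05
  stratum Site II: (2300/16800)²·0.403·0.597/76 = 5.93339e-05
  stratum Site III: (1800/16800)²·0.141·0.859/268 = 5.18805e-06
  stratum Site IV: (4700/16800)²·0.545·0.455/511 = 3.79808e-05
  stratum Site V: (4400/16800)²·0.081·0.919/494 = 1.03362e-05
V̂(p̂_st) = 0.000129237; SE = √V̂ = 0.0113683

p̂_st ≈ 0.2898, SE ≈ 0.0114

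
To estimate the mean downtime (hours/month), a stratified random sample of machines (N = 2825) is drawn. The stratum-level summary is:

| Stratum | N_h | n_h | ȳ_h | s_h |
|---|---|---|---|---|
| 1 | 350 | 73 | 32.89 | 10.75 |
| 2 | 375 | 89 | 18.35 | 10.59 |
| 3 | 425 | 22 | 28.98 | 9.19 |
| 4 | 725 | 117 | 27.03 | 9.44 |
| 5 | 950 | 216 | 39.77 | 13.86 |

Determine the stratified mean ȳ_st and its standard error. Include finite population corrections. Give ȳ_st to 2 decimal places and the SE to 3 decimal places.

ȳ_st ≈ 31.18, SE ≈ 0.488

ȳ_st = Σ W_h ȳ_h = (350·32.89 + 375·18.35 + 425·28.98 + 725·27.03 + 950·39.77)/2825 = 31.18142
V̂(ȳ_st) = Σ W_h² (1 − n_h/N_h) s_h²/n_h, with W_h = N_h/N and N = 2825:
  stratum 1: (350/2825)²·(1 − 73/350)·10.75²/73 = 0.0192311
  stratum 2: (375/2825)²·(1 − 89/375)·10.59²/89 = 0.0169341
  stratum 3: (425/2825)²·(1 − 22/425)·9.19²/22 = 0.0823883
  stratum 4: (725/2825)²·(1 − 117/725)·9.44²/117 = 0.0420691
  stratum 5: (950/2825)²·(1 − 216/950)·13.86²/216 = 0.0777062
V̂(ȳ_st) = 0.238329
SE(ȳ_st) = √0.238329 = 0.488189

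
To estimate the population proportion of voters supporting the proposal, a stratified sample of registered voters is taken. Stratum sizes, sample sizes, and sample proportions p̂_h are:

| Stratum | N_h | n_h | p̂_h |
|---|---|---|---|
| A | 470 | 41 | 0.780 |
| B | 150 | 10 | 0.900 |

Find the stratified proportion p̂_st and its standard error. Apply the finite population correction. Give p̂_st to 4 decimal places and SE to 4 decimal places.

N = 620; stratum weights W_h = N_h/N.
p̂_st = Σ W_h p̂_h = (470·0.780 + 150·0.900)/620 = 0.80903
V̂(p̂_st) = Σ W_h² (1 − n_h/N_h) p̂_h(1−p̂_h)/(n_h−1):
  stratum A: (470/620)²·(1 − 41/470)·0.780·0.220/40 = 0.00225024
  stratum B: (150/620)²·(1 − 10/150)·0.900·0.100/9 = 0.000546306
V̂(p̂_st) = 0.00279655; SE = √V̂ = 0.0528824

p̂_st ≈ 0.8090, SE ≈ 0.0529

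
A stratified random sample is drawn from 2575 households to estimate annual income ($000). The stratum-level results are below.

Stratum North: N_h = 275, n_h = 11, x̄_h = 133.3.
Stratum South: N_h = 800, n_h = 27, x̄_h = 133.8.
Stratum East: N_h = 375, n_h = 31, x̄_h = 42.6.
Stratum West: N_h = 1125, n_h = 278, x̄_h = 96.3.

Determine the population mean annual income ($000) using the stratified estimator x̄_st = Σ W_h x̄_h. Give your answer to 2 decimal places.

x̄_st ≈ 104.08

N = Σ N_h = 2575. Stratum weights W_h = N_h/N.
x̄_st = (275·133.3 + 800·133.8 + 375·42.6 + 1125·96.3) / 2575 = 104.0816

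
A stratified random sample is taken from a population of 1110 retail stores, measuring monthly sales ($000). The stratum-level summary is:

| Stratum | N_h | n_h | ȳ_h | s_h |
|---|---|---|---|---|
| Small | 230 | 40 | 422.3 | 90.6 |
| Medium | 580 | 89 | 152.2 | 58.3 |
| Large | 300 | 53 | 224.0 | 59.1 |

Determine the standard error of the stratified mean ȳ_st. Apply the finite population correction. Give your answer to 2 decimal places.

SE(ȳ_st) ≈ 4.48

V̂(ȳ_st) = Σ W_h² (1 − n_h/N_h) s_h²/n_h, with W_h = N_h/N and N = 1110:
  stratum Small: (230/1110)²·(1 − 40/230)·90.6²/40 = 7.27833
  stratum Medium: (580/1110)²·(1 − 89/580)·58.3²/89 = 8.82695
  stratum Large: (300/1110)²·(1 − 53/300)·59.1²/53 = 3.96343
V̂(ȳ_st) = 20.0687
SE(ȳ_st) = √20.0687 = 4.47981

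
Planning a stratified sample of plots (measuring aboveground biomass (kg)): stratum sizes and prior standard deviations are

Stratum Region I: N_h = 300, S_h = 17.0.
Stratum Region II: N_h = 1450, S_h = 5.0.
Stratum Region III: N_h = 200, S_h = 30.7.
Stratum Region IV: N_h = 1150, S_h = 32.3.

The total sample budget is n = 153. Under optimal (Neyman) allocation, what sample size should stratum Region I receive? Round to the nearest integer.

14

Neyman allocation: n_h = n · N_h S_h / Σ N_i S_i, with n = 153.
  stratum Region I: N_h·S_h = 300·17.0 = 5100.00
  stratum Region II: N_h·S_h = 1450·5.0 = 7250.00
  stratum Region III: N_h·S_h = 200·30.7 = 6140.00
  stratum Region IV: N_h·S_h = 1150·32.3 = 37145.00
Σ N_h S_h = 55635.00
n for stratum Region I = 153·5100.00/55635.00 = 14.025 → 14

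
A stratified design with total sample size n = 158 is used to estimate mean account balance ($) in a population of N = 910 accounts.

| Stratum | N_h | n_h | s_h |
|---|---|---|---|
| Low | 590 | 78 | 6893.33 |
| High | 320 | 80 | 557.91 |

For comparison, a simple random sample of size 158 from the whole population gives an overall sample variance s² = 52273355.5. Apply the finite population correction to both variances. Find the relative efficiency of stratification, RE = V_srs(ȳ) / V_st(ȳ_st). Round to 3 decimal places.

V̂(ȳ_st) = Σ W_h² (1 − n_h/N_h) s_h²/n_h, with W_h = N_h/N and N = 910:
  stratum Low: (590/910)²·(1 − 78/590)·6893.33²/78 = 222230
  stratum High: (320/910)²·(1 − 80/320)·557.91²/80 = 360.842
V_st = 222591
V_srs = (1 − 158/910)·52273355.5/158 = 273401
Relative efficiency = V_srs / V_st = 273401/222591 = 1.2283

RE ≈ 1.228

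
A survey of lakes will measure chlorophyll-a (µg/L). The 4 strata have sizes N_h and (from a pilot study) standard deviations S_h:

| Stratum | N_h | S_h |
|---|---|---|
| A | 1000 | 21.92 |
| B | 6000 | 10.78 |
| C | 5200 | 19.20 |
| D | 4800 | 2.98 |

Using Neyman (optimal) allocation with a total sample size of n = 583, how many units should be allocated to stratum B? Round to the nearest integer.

Neyman allocation: n_h = n · N_h S_h / Σ N_i S_i, with n = 583.
  stratum A: N_h·S_h = 1000·21.92 = 21920.00
  stratum B: N_h·S_h = 6000·10.78 = 64680.00
  stratum C: N_h·S_h = 5200·19.20 = 99840.00
  stratum D: N_h·S_h = 4800·2.98 = 14304.00
Σ N_h S_h = 200744.00
n for stratum B = 583·64680.00/200744.00 = 187.843 → 188

188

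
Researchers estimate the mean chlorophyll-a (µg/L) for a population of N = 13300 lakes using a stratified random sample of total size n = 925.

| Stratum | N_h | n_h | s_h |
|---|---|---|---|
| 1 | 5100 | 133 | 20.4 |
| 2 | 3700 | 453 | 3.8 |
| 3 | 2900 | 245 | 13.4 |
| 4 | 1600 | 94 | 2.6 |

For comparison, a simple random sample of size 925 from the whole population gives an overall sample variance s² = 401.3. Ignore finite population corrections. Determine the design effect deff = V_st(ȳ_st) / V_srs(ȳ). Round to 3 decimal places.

deff ≈ 1.149

V̂(ȳ_st) = Σ W_h² s_h²/n_h, with W_h = N_h/N and N = 13300:
  stratum 1: (5100/13300)²·20.4²/133 = 0.460093
  stratum 2: (3700/13300)²·3.8²/453 = 0.002467
  stratum 3: (2900/13300)²·13.4²/245 = 0.0348447
  stratum 4: (1600/13300)²·2.6²/94 = 0.00104077
V_st = 0.498446
V_srs = s²/n = 401.3/925 = 0.433838
deff = V_st / V_srs = 0.498446/0.433838 = 1.1489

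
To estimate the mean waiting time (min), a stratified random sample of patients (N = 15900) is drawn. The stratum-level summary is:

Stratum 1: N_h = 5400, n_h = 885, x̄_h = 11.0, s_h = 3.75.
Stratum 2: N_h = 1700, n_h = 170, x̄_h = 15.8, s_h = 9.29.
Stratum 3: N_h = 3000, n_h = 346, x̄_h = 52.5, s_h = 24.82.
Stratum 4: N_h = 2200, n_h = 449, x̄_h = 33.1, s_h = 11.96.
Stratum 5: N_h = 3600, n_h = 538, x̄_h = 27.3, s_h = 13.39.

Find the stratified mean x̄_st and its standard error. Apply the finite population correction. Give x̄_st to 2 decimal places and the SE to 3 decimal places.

x̄_st = Σ W_h x̄_h = (5400·11.0 + 1700·15.8 + 3000·52.5 + 2200·33.1 + 3600·27.3)/15900 = 26.09182
V̂(x̄_st) = Σ W_h² (1 − n_h/N_h) s_h²/n_h, with W_h = N_h/N and N = 15900:
  stratum 1: (5400/15900)²·(1 − 885/5400)·3.75²/885 = 0.00153242
  stratum 2: (1700/15900)²·(1 − 170/1700)·9.29²/170 = 0.0052231
  stratum 3: (3000/15900)²·(1 − 346/3000)·24.82²/346 = 0.0560732
  stratum 4: (2200/15900)²·(1 − 449/2200)·11.96²/449 = 0.00485434
  stratum 5: (3600/15900)²·(1 − 538/3600)·13.39²/538 = 0.0145309
V̂(x̄_st) = 0.082214
SE(x̄_st) = √0.082214 = 0.28673

x̄_st ≈ 26.09, SE ≈ 0.287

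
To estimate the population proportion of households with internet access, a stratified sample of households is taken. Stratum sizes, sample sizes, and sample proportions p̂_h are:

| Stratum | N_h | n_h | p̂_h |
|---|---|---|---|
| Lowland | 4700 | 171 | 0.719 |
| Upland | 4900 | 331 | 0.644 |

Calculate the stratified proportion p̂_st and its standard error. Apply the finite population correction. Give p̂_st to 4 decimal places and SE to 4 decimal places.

N = 9600; stratum weights W_h = N_h/N.
p̂_st = Σ W_h p̂_h = (4700·0.719 + 4900·0.644)/9600 = 0.68072
V̂(p̂_st) = Σ W_h² (1 − n_h/N_h) p̂_h(1−p̂_h)/(n_h−1):
  stratum Lowland: (4700/9600)²·(1 − 171/4700)·0.719·0.281/170 = 0.000274501
  stratum Upland: (4900/9600)²·(1 − 331/4900)·0.644·0.356/330 = 0.000168771
V̂(p̂_st) = 0.000443272; SE = √V̂ = 0.021054

p̂_st ≈ 0.6807, SE ≈ 0.0211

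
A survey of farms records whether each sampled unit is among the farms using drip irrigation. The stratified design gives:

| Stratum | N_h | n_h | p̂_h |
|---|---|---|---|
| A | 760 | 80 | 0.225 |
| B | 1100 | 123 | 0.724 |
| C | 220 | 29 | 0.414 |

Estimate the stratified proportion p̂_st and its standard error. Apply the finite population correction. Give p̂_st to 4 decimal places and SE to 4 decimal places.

p̂_st ≈ 0.5089, SE ≈ 0.0275

N = 2080; stratum weights W_h = N_h/N.
p̂_st = Σ W_h p̂_h = (760·0.225 + 1100·0.724 + 220·0.414)/2080 = 0.50888
V̂(p̂_st) = Σ W_h² (1 − n_h/N_h) p̂_h(1−p̂_h)/(n_h−1):
  stratum A: (760/2080)²·(1 − 80/760)·0.225·0.775/79 = 0.000263665
  stratum B: (1100/2080)²·(1 − 123/1100)·0.724·0.276/122 = 0.000406863
  stratum C: (220/2080)²·(1 − 29/220)·0.414·0.586/28 = 8.41529e-05
V̂(p̂_st) = 0.000754681; SE = √V̂ = 0.0274715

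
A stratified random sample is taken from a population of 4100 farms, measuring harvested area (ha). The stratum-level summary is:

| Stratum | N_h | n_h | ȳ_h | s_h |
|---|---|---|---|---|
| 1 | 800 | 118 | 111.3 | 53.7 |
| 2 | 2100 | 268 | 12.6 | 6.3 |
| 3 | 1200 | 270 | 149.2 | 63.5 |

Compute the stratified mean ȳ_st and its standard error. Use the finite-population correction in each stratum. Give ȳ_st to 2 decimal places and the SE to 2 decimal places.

ȳ_st ≈ 71.84, SE ≈ 1.35

ȳ_st = Σ W_h ȳ_h = (800·111.3 + 2100·12.6 + 1200·149.2)/4100 = 71.83902
V̂(ȳ_st) = Σ W_h² (1 − n_h/N_h) s_h²/n_h, with W_h = N_h/N and N = 4100:
  stratum 1: (800/4100)²·(1 − 118/800)·53.7²/118 = 0.793183
  stratum 2: (2100/4100)²·(1 − 268/2100)·6.3²/268 = 0.033894
  stratum 3: (1200/4100)²·(1 − 270/1200)·63.5²/270 = 0.991471
V̂(ȳ_st) = 1.81855
SE(ȳ_st) = √1.81855 = 1.34854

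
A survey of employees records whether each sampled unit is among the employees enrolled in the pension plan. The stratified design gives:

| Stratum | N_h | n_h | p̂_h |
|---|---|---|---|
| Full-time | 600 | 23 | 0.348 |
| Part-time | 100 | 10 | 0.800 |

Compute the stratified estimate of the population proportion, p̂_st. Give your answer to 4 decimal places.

N = 700; stratum weights W_h = N_h/N.
p̂_st = Σ W_h p̂_h = (600·0.348 + 100·0.800)/700 = 0.41257

p̂_st ≈ 0.4126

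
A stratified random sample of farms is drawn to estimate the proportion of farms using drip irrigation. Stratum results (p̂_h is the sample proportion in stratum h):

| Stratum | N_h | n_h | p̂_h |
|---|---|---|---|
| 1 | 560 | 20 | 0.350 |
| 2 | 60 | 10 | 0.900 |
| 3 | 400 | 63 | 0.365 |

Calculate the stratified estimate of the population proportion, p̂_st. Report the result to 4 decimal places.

p̂_st ≈ 0.3882

N = 1020; stratum weights W_h = N_h/N.
p̂_st = Σ W_h p̂_h = (560·0.350 + 60·0.900 + 400·0.365)/1020 = 0.38824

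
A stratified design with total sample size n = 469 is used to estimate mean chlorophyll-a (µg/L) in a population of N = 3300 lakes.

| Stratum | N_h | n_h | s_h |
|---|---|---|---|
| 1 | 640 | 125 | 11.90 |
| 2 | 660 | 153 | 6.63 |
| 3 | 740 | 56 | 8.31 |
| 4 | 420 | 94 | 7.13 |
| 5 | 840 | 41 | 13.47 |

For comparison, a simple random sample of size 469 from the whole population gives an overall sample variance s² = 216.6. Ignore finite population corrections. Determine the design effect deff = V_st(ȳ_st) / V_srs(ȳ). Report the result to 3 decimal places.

deff ≈ 0.891

V̂(ȳ_st) = Σ W_h² s_h²/n_h, with W_h = N_h/N and N = 3300:
  stratum 1: (640/3300)²·11.90²/125 = 0.0426104
  stratum 2: (660/3300)²·6.63²/153 = 0.011492
  stratum 3: (740/3300)²·8.31²/56 = 0.0620083
  stratum 4: (420/3300)²·7.13²/94 = 0.00876036
  stratum 5: (840/3300)²·13.47²/41 = 0.286736
V_st = 0.411607
V_srs = s²/n = 216.6/469 = 0.461834
deff = V_st / V_srs = 0.411607/0.461834 = 0.8912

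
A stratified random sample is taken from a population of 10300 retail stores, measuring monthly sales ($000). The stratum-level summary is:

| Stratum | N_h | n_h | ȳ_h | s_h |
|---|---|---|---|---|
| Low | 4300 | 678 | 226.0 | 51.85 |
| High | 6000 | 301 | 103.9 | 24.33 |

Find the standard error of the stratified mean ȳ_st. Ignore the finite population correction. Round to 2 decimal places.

V̂(ȳ_st) = Σ W_h² s_h²/n_h, with W_h = N_h/N and N = 10300:
  stratum Low: (4300/10300)²·51.85²/678 = 0.691083
  stratum High: (6000/10300)²·24.33²/301 = 0.667338
V̂(ȳ_st) = 1.35842
SE(ȳ_st) = √1.35842 = 1.16551

SE(ȳ_st) ≈ 1.17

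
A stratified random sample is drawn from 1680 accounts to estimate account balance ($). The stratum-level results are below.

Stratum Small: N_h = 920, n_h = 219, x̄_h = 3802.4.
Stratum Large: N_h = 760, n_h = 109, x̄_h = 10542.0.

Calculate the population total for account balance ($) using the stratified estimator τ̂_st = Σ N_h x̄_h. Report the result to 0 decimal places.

τ̂_st = Σ N_h x̄_h = 920·3802.4 + 760·10542.0 = 11510128

τ̂_st ≈ 11510128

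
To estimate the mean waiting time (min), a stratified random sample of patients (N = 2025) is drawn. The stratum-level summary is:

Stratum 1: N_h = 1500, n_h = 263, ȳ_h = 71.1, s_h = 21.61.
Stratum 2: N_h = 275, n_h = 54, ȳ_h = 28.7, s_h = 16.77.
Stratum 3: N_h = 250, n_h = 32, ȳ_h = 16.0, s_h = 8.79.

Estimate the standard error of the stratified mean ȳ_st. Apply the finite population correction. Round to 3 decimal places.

V̂(ȳ_st) = Σ W_h² (1 − n_h/N_h) s_h²/n_h, with W_h = N_h/N and N = 2025:
  stratum 1: (1500/2025)²·(1 − 263/1500)·21.61²/263 = 0.803461
  stratum 2: (275/2025)²·(1 − 54/275)·16.77²/54 = 0.0771876
  stratum 3: (250/2025)²·(1 − 32/250)·8.79²/32 = 0.0320903
V̂(ȳ_st) = 0.912739
SE(ȳ_st) = √0.912739 = 0.955374

SE(ȳ_st) ≈ 0.955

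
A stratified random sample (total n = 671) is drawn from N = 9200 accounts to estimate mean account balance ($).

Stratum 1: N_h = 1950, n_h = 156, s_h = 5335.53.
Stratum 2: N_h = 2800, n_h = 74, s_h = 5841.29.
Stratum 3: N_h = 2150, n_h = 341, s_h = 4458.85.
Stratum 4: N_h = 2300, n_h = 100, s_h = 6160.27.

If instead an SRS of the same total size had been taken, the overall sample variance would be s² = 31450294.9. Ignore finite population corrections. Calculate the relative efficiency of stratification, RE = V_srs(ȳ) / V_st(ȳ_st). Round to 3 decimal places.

V̂(ȳ_st) = Σ W_h² s_h²/n_h, with W_h = N_h/N and N = 9200:
  stratum 1: (1950/9200)²·5335.53²/156 = 8198.31
  stratum 2: (2800/9200)²·5841.29²/74 = 42709.7
  stratum 3: (2150/9200)²·4458.85²/341 = 3184.14
  stratum 4: (2300/9200)²·6160.27²/100 = 23718.1
V_st = 77810.2
V_srs = s²/n = 31450294.9/671 = 46870.8
Relative efficiency = V_srs / V_st = 46870.8/77810.2 = 0.6024

RE ≈ 0.602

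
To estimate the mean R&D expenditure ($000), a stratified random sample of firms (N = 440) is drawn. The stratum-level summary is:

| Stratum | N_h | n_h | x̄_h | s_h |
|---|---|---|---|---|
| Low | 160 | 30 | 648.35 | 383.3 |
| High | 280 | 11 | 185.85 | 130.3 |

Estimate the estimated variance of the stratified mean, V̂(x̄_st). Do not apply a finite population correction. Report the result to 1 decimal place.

V̂(x̄_st) ≈ 1272.6

V̂(x̄_st) = Σ W_h² s_h²/n_h, with W_h = N_h/N and N = 440:
  stratum Low: (160/440)²·383.3²/30 = 647.576
  stratum High: (280/440)²·130.3²/11 = 625.039
V̂(x̄_st) = 1272.61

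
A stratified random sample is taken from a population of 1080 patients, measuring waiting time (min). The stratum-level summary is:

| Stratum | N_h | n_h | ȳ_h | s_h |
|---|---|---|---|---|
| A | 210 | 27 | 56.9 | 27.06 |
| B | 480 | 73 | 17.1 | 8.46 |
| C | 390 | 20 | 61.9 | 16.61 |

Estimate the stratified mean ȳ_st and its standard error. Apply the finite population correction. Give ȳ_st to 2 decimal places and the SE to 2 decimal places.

ȳ_st ≈ 41.02, SE ≈ 1.66

ȳ_st = Σ W_h ȳ_h = (210·56.9 + 480·17.1 + 390·61.9)/1080 = 41.01667
V̂(ȳ_st) = Σ W_h² (1 − n_h/N_h) s_h²/n_h, with W_h = N_h/N and N = 1080:
  stratum A: (210/1080)²·(1 − 27/210)·27.06²/27 = 0.893541
  stratum B: (480/1080)²·(1 − 73/480)·8.46²/73 = 0.164212
  stratum C: (390/1080)²·(1 − 20/390)·16.61²/20 = 1.70659
V̂(ȳ_st) = 2.76434
SE(ȳ_st) = √2.76434 = 1.66263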